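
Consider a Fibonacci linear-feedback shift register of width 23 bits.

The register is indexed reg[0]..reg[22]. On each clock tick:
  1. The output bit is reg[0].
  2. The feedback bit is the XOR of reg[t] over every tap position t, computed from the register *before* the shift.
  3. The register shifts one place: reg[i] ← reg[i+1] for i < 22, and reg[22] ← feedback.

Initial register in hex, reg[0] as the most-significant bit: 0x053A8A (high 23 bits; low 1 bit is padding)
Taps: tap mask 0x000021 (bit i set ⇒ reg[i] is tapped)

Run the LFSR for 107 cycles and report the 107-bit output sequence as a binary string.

00000101001110101000101101000100110101111100011110111100010111100110000001101111001001001101101100010111011

k : reg_k → out_k, fb_k
0: 00000101001110101000101 → 0, fb=1
1: 00001010011101010001011 → 0, fb=0
2: 00010100111010100010110 → 0, fb=1
3: 00101001110101000101101 → 0, fb=0
4: 01010011101010001011010 → 0, fb=0
5: 10100111010100010110100 → 1, fb=0
6: 01001110101000101101000 → 0, fb=1
7: 10011101010001011010001 → 1, fb=0
8: 00111010100010110100010 → 0, fb=0
9: 01110101000101101000100 → 0, fb=1
10: 11101010001011010001001 → 1, fb=1
11: 11010100010110100010011 → 1, fb=0
12: 10101000101101000100110 → 1, fb=1
13: 01010001011010001001101 → 0, fb=0
14: 10100010110100010011010 → 1, fb=1
15: 01000101101000100110101 → 0, fb=1
16: 10001011010001001101011 → 1, fb=1
17: 00010110100010011010111 → 0, fb=1
18: 00101101000100110101111 → 0, fb=1
19: 01011010001001101011111 → 0, fb=0
20: 10110100010011010111110 → 1, fb=0
21: 01101000100110101111100 → 0, fb=0
22: 11010001001101011111000 → 1, fb=1
23: 10100010011010111110001 → 1, fb=1
24: 01000100110101111100011 → 0, fb=1
25: 10001001101011111000111 → 1, fb=1
26: 00010011010111110001111 → 0, fb=0
27: 00100110101111100011110 → 0, fb=1
28: 01001101011111000111101 → 0, fb=1
29: 10011010111110001111011 → 1, fb=1
30: 00110101111100011110111 → 0, fb=1
31: 01101011111000111101111 → 0, fb=0
32: 11010111110001111011110 → 1, fb=0
33: 10101111100011110111100 → 1, fb=0
34: 01011111000111101111000 → 0, fb=1
35: 10111110001111011110001 → 1, fb=0
36: 01111100011110111100010 → 0, fb=1
37: 11111000111101111000101 → 1, fb=1
38: 11110001111011110001011 → 1, fb=1
39: 11100011110111100010111 → 1, fb=1
40: 11000111101111000101111 → 1, fb=0
41: 10001111011110001011110 → 1, fb=0
42: 00011110111100010111100 → 0, fb=1
43: 00111101111000101111001 → 0, fb=1
44: 01111011110001011110011 → 0, fb=0
45: 11110111100010111100110 → 1, fb=0
46: 11101111000101111001100 → 1, fb=0
47: 11011110001011110011000 → 1, fb=0
48: 10111100010111100110000 → 1, fb=0
49: 01111000101111001100000 → 0, fb=0
50: 11110001011110011000000 → 1, fb=1
51: 11100010111100110000001 → 1, fb=1
52: 11000101111001100000011 → 1, fb=0
53: 10001011110011000000110 → 1, fb=1
54: 00010111100110000001101 → 0, fb=1
55: 00101111001100000011011 → 0, fb=1
56: 01011110011000000110111 → 0, fb=1
57: 10111100110000001101111 → 1, fb=0
58: 01111001100000011011110 → 0, fb=0
59: 11110011000000110111100 → 1, fb=1
60: 11100110000001101111001 → 1, fb=0
61: 11001100000011011110010 → 1, fb=0
62: 10011000000110111100100 → 1, fb=1
63: 00110000001101111001001 → 0, fb=0
64: 01100000011011110010010 → 0, fb=0
65: 11000000110111100100100 → 1, fb=1
66: 10000001101111001001001 → 1, fb=1
67: 00000011011110010010011 → 0, fb=0
68: 00000110111100100100110 → 0, fb=1
69: 00001101111001001001101 → 0, fb=1
70: 00011011110010010011011 → 0, fb=0
71: 00110111100100100110110 → 0, fb=1
72: 01101111001001001101101 → 0, fb=1
73: 11011110010010011011011 → 1, fb=0
74: 10111100100100110110110 → 1, fb=0
75: 01111001001001101101100 → 0, fb=0
76: 11110010010011011011000 → 1, fb=1
77: 11100100100110110110001 → 1, fb=0
78: 11001001001101101100010 → 1, fb=1
79: 10010010011011011000101 → 1, fb=1
80: 00100100110110110001011 → 0, fb=1
81: 01001001101101100010111 → 0, fb=0
82: 10010011011011000101110 → 1, fb=1
83: 00100110110110001011101 → 0, fb=1
84: 01001101101100010111011 → 0, fb=1
85: 10011011011000101110111 → 1, fb=1
86: 00110110110001011101111 → 0, fb=1
87: 01101101100010111011111 → 0, fb=1
88: 11011011000101110111111 → 1, fb=1
89: 10110110001011101111111 → 1, fb=0
90: 01101100010111011111110 → 0, fb=1
91: 11011000101110111111101 → 1, fb=1
92: 10110001011101111111011 → 1, fb=1
93: 01100010111011111110111 → 0, fb=0
94: 11000101110111111101110 → 1, fb=0
95: 10001011101111111011100 → 1, fb=1
96: 00010111011111110111001 → 0, fb=1
97: 00101110111111101110011 → 0, fb=1
98: 01011101111111011100111 → 0, fb=1
99: 10111011111110111001111 → 1, fb=1
100: 01110111111101110011111 → 0, fb=1
101: 11101111111011100111111 → 1, fb=0
102: 11011111110111001111110 → 1, fb=0
103: 10111111101110011111100 → 1, fb=0
104: 01111111011100111111000 → 0, fb=1
105: 11111110111001111110001 → 1, fb=0
106: 11111101110011111100010 → 1, fb=0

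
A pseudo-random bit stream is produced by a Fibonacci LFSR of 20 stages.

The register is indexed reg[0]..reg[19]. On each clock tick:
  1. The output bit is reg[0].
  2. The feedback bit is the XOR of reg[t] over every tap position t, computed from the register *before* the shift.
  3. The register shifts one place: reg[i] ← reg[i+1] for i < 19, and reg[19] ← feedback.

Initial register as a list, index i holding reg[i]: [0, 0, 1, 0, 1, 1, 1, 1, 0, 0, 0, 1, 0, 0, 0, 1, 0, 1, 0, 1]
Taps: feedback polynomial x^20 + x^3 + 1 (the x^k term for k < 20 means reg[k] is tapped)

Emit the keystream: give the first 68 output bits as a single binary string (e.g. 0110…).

00101111000100010101010101111001101111111110101101000100000010110001

step | reg (before) | out | fb
   0 | 00101111000100010101 | 0 | 0
   1 | 01011110001000101010 | 0 | 1
   2 | 10111100010001010101 | 1 | 0
   3 | 01111000100010101010 | 0 | 1
   4 | 11110001000101010101 | 1 | 0
   5 | 11100010001010101010 | 1 | 1
   6 | 11000100010101010101 | 1 | 1
   7 | 10001000101010101011 | 1 | 1
   8 | 00010001010101010111 | 0 | 1
   9 | 00100010101010101111 | 0 | 0
  10 | 01000101010101011110 | 0 | 0
  11 | 10001010101010111100 | 1 | 1
  12 | 00010101010101111001 | 0 | 1
  13 | 00101010101011110011 | 0 | 0
  14 | 01010101010111100110 | 0 | 1
  15 | 10101010101111001101 | 1 | 1
  16 | 01010101011110011011 | 0 | 1
  17 | 10101010111100110111 | 1 | 1
  18 | 01010101111001101111 | 0 | 1
  19 | 10101011110011011111 | 1 | 1
  20 | 01010111100110111111 | 0 | 1
  21 | 10101111001101111111 | 1 | 1
  22 | 01011110011011111111 | 0 | 1
  23 | 10111100110111111111 | 1 | 0
  24 | 01111001101111111110 | 0 | 1
  25 | 11110011011111111101 | 1 | 0
  26 | 11100110111111111010 | 1 | 1
  27 | 11001101111111110101 | 1 | 1
  28 | 10011011111111101011 | 1 | 0
  29 | 00110111111111010110 | 0 | 1
  30 | 01101111111110101101 | 0 | 0
  31 | 11011111111101011010 | 1 | 0
  32 | 10111111111010110100 | 1 | 0
  33 | 01111111110101101000 | 0 | 1
  34 | 11111111101011010001 | 1 | 0
  35 | 11111111010110100010 | 1 | 0
  36 | 11111110101101000100 | 1 | 0
  37 | 11111101011010001000 | 1 | 0
  38 | 11111010110100010000 | 1 | 0
  39 | 11110101101000100000 | 1 | 0
  40 | 11101011010001000000 | 1 | 1
  41 | 11010110100010000001 | 1 | 0
  42 | 10101101000100000010 | 1 | 1
  43 | 01011010001000000101 | 0 | 1
  44 | 10110100010000001011 | 1 | 0
  45 | 01101000100000010110 | 0 | 0
  46 | 11010001000000101100 | 1 | 0
  47 | 10100010000001011000 | 1 | 1
  48 | 01000100000010110001 | 0 | 0
  49 | 10001000000101100010 | 1 | 1
  50 | 00010000001011000101 | 0 | 1
  51 | 00100000010110001011 | 0 | 0
  52 | 01000000101100010110 | 0 | 0
  53 | 10000001011000101100 | 1 | 1
  54 | 00000010110001011001 | 0 | 0
  55 | 00000101100010110010 | 0 | 0
  56 | 00001011000101100100 | 0 | 0
  57 | 00010110001011001000 | 0 | 1
  58 | 00101100010110010001 | 0 | 0
  59 | 01011000101100100010 | 0 | 1
  60 | 10110001011001000101 | 1 | 0
  61 | 01100010110010001010 | 0 | 0
  62 | 11000101100100010100 | 1 | 1
  63 | 10001011001000101001 | 1 | 1
  64 | 00010110010001010011 | 0 | 1
  65 | 00101100100010100111 | 0 | 0
  66 | 01011001000101001110 | 0 | 1
  67 | 10110010001010011101 | 1 | 0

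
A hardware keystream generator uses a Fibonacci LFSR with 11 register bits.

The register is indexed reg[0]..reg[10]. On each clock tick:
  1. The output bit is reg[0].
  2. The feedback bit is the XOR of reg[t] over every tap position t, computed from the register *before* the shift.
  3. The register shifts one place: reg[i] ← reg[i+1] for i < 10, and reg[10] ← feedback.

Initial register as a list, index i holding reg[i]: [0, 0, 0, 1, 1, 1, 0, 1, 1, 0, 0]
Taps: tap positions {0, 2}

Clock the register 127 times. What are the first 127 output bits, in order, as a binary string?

0001110110001101011101110001010101101000000110010000111110100110001001111101011100010001011010101001100000011111000011000110011

step | reg (before) | out | fb
   0 | 00011101100 | 0 | 0
   1 | 00111011000 | 0 | 1
   2 | 01110110001 | 0 | 1
   3 | 11101100011 | 1 | 0
   4 | 11011000110 | 1 | 1
   5 | 10110001101 | 1 | 0
   6 | 01100011010 | 0 | 1
   7 | 11000110101 | 1 | 1
   8 | 10001101011 | 1 | 1
   9 | 00011010111 | 0 | 0
  10 | 00110101110 | 0 | 1
  11 | 01101011101 | 0 | 1
  12 | 11010111011 | 1 | 1
  13 | 10101110111 | 1 | 0
  14 | 01011101110 | 0 | 0
  15 | 10111011100 | 1 | 0
  16 | 01110111000 | 0 | 1
  17 | 11101110001 | 1 | 0
  18 | 11011100010 | 1 | 1
  19 | 10111000101 | 1 | 0
  20 | 01110001010 | 0 | 1
  21 | 11100010101 | 1 | 0
  22 | 11000101010 | 1 | 1
  23 | 10001010101 | 1 | 1
  24 | 00010101011 | 0 | 0
  25 | 00101010110 | 0 | 1
  26 | 01010101101 | 0 | 0
  27 | 10101011010 | 1 | 0
  28 | 01010110100 | 0 | 0
  29 | 10101101000 | 1 | 0
  30 | 01011010000 | 0 | 0
  31 | 10110100000 | 1 | 0
  32 | 01101000000 | 0 | 1
  33 | 11010000001 | 1 | 1
  34 | 10100000011 | 1 | 0
  35 | 01000000110 | 0 | 0
  36 | 10000001100 | 1 | 1
  37 | 00000011001 | 0 | 0
  38 | 00000110010 | 0 | 0
  39 | 00001100100 | 0 | 0
  40 | 00011001000 | 0 | 0
  41 | 00110010000 | 0 | 1
  42 | 01100100001 | 0 | 1
  43 | 11001000011 | 1 | 1
  44 | 10010000111 | 1 | 1
  45 | 00100001111 | 0 | 1
  46 | 01000011111 | 0 | 0
  47 | 10000111110 | 1 | 1
  48 | 00001111101 | 0 | 0
  49 | 00011111010 | 0 | 0
  50 | 00111110100 | 0 | 1
  51 | 01111101001 | 0 | 1
  52 | 11111010011 | 1 | 0
  53 | 11110100110 | 1 | 0
  54 | 11101001100 | 1 | 0
  55 | 11010011000 | 1 | 1
  56 | 10100110001 | 1 | 0
  57 | 01001100010 | 0 | 0
  58 | 10011000100 | 1 | 1
  59 | 00110001001 | 0 | 1
  60 | 01100010011 | 0 | 1
  61 | 11000100111 | 1 | 1
  62 | 10001001111 | 1 | 1
  63 | 00010011111 | 0 | 0
  64 | 00100111110 | 0 | 1
  65 | 01001111101 | 0 | 0
  66 | 10011111010 | 1 | 1
  67 | 00111110101 | 0 | 1
  68 | 01111101011 | 0 | 1
  69 | 11111010111 | 1 | 0
  70 | 11110101110 | 1 | 0
  71 | 11101011100 | 1 | 0
  72 | 11010111000 | 1 | 1
  73 | 10101110001 | 1 | 0
  74 | 01011100010 | 0 | 0
  75 | 10111000100 | 1 | 0
  76 | 01110001000 | 0 | 1
  77 | 11100010001 | 1 | 0
  78 | 11000100010 | 1 | 1
  79 | 10001000101 | 1 | 1
  80 | 00010001011 | 0 | 0
  81 | 00100010110 | 0 | 1
  82 | 01000101101 | 0 | 0
  83 | 10001011010 | 1 | 1
  84 | 00010110101 | 0 | 0
  85 | 00101101010 | 0 | 1
  86 | 01011010101 | 0 | 0
  87 | 10110101010 | 1 | 0
  88 | 01101010100 | 0 | 1
  89 | 11010101001 | 1 | 1
  90 | 10101010011 | 1 | 0
  91 | 01010100110 | 0 | 0
  92 | 10101001100 | 1 | 0
  93 | 01010011000 | 0 | 0
  94 | 10100110000 | 1 | 0
  95 | 01001100000 | 0 | 0
  96 | 10011000000 | 1 | 1
  97 | 00110000001 | 0 | 1
  98 | 01100000011 | 0 | 1
  99 | 11000000111 | 1 | 1
 100 | 10000001111 | 1 | 1
 101 | 00000011111 | 0 | 0
 102 | 00000111110 | 0 | 0
 103 | 00001111100 | 0 | 0
 104 | 00011111000 | 0 | 0
 105 | 00111110000 | 0 | 1
 106 | 01111100001 | 0 | 1
 107 | 11111000011 | 1 | 0
 108 | 11110000110 | 1 | 0
 109 | 11100001100 | 1 | 0
 110 | 11000011000 | 1 | 1
 111 | 10000110001 | 1 | 1
 112 | 00001100011 | 0 | 0
 113 | 00011000110 | 0 | 0
 114 | 00110001100 | 0 | 1
 115 | 01100011001 | 0 | 1
 116 | 11000110011 | 1 | 1
 117 | 10001100111 | 1 | 1
 118 | 00011001111 | 0 | 0
 119 | 00110011110 | 0 | 1
 120 | 01100111101 | 0 | 1
 121 | 11001111011 | 1 | 1
 122 | 10011110111 | 1 | 1
 123 | 00111101111 | 0 | 1
 124 | 01111011111 | 0 | 1
 125 | 11110111111 | 1 | 0
 126 | 11101111110 | 1 | 0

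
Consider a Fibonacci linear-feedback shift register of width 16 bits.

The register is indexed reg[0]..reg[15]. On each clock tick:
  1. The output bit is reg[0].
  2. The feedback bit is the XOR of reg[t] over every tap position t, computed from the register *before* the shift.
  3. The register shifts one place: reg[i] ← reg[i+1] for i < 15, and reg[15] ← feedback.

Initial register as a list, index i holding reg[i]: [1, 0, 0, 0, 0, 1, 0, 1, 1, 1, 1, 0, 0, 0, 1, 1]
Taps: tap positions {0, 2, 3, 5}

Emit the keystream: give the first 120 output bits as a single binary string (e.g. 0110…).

k : reg_k → out_k, fb_k
0: 1000010111100011 → 1, fb=0
1: 0000101111000110 → 0, fb=0
2: 0001011110001100 → 0, fb=0
3: 0010111100011000 → 0, fb=0
4: 0101111000110000 → 0, fb=0
5: 1011110001100000 → 1, fb=0
6: 0111100011000000 → 0, fb=0
7: 1111000110000000 → 1, fb=1
8: 1110001100000001 → 1, fb=0
9: 1100011000000010 → 1, fb=0
10: 1000110000000100 → 1, fb=0
11: 0001100000001000 → 0, fb=1
12: 0011000000010001 → 0, fb=0
13: 0110000000100010 → 0, fb=1
14: 1100000001000101 → 1, fb=1
15: 1000000010001011 → 1, fb=1
16: 0000000100010111 → 0, fb=0
17: 0000001000101110 → 0, fb=0
18: 0000010001011100 → 0, fb=1
19: 0000100010111001 → 0, fb=0
20: 0001000101110010 → 0, fb=1
21: 0010001011100101 → 0, fb=1
22: 0100010111001011 → 0, fb=1
23: 1000101110010111 → 1, fb=1
24: 0001011100101111 → 0, fb=0
25: 0010111001011110 → 0, fb=0
26: 0101110010111100 → 0, fb=0
27: 1011100101111000 → 1, fb=1
28: 0111001011110001 → 0, fb=0
29: 1110010111100010 → 1, fb=1
30: 1100101111000101 → 1, fb=1
31: 1001011110001011 → 1, fb=1
32: 0010111100010111 → 0, fb=0
33: 0101111000101110 → 0, fb=0
34: 1011110001011100 → 1, fb=0
35: 0111100010111000 → 0, fb=0
36: 1111000101110000 → 1, fb=1
37: 1110001011100001 → 1, fb=0
38: 1100010111000010 → 1, fb=0
39: 1000101110000100 → 1, fb=1
40: 0001011100001001 → 0, fb=0
41: 0010111000010010 → 0, fb=0
42: 0101110000100100 → 0, fb=0
43: 1011100001001000 → 1, fb=1
44: 0111000010010001 → 0, fb=0
45: 1110000100100010 → 1, fb=0
46: 1100001001000100 → 1, fb=1
47: 1000010010001001 → 1, fb=0
48: 0000100100010010 → 0, fb=0
49: 0001001000100100 → 0, fb=1
50: 0010010001001001 → 0, fb=0
51: 0100100010010010 → 0, fb=0
52: 1001000100100100 → 1, fb=0
53: 0010001001001000 → 0, fb=1
54: 0100010010010001 → 0, fb=1
55: 1000100100100011 → 1, fb=1
56: 0001001001000111 → 0, fb=1
57: 0010010010001111 → 0, fb=0
58: 0100100100011110 → 0, fb=0
59: 1001001000111100 → 1, fb=0
60: 0010010001111000 → 0, fb=0
61: 0100100011110000 → 0, fb=0
62: 1001000111100000 → 1, fb=0
63: 0010001111000000 → 0, fb=1
64: 0100011110000001 → 0, fb=1
65: 1000111100000011 → 1, fb=0
66: 0001111000000110 → 0, fb=0
67: 0011110000001100 → 0, fb=1
68: 0111100000011001 → 0, fb=0
69: 1111000000110010 → 1, fb=1
70: 1110000001100101 → 1, fb=0
71: 1100000011001010 → 1, fb=1
72: 1000000110010101 → 1, fb=1
73: 0000001100101011 → 0, fb=0
74: 0000011001010110 → 0, fb=1
75: 0000110010101101 → 0, fb=1
76: 0001100101011011 → 0, fb=1
77: 0011001010110111 → 0, fb=0
78: 0110010101101110 → 0, fb=0
79: 1100101011011100 → 1, fb=1
80: 1001010110111001 → 1, fb=1
81: 0010101101110011 → 0, fb=1
82: 0101011011100111 → 0, fb=0
83: 1010110111001110 → 1, fb=1
84: 0101101110011101 → 0, fb=1
85: 1011011100111011 → 1, fb=0
86: 0110111001110110 → 0, fb=0
87: 1101110011101100 → 1, fb=1
88: 1011100111011001 → 1, fb=1
89: 0111001110110011 → 0, fb=0
90: 1110011101100110 → 1, fb=1
91: 1100111011001101 → 1, fb=0
92: 1001110110011010 → 1, fb=1
93: 0011101100110101 → 0, fb=0
94: 0111011001101010 → 0, fb=1
95: 1110110011010101 → 1, fb=1
96: 1101100110101011 → 1, fb=0
97: 1011001101010110 → 1, fb=1
98: 0110011010101101 → 0, fb=0
99: 1100110101011010 → 1, fb=0
100: 1001101010110100 → 1, fb=0
101: 0011010101101000 → 0, fb=1
102: 0110101011010001 → 0, fb=1
103: 1101010110100011 → 1, fb=1
104: 1010101101000111 → 1, fb=0
105: 0101011010001110 → 0, fb=0
106: 1010110100011100 → 1, fb=1
107: 0101101000111001 → 0, fb=1
108: 1011010001110011 → 1, fb=0
109: 0110100011100110 → 0, fb=1
110: 1101000111001101 → 1, fb=0
111: 1010001110011010 → 1, fb=0
112: 0100011100110100 → 0, fb=1
113: 1000111001101001 → 1, fb=0
114: 0001110011010010 → 0, fb=0
115: 0011100110100100 → 0, fb=0
116: 0111001101001000 → 0, fb=0
117: 1110011010010000 → 1, fb=1
118: 1100110100100001 → 1, fb=0
119: 1001101001000010 → 1, fb=0

100001011110001100000001000101110010111100010111000010010001001001000111100000011001010110111001110110011010101101000111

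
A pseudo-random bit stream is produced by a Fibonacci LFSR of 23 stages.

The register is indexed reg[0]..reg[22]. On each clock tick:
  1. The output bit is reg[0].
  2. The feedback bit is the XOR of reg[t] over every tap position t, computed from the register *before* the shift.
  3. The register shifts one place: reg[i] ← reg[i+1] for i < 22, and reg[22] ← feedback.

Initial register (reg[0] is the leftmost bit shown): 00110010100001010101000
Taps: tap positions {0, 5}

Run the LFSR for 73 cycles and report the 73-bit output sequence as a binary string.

0011001010000101010100001100010001011110100100001001111100011001000001101

tick  register→output (feedback)
  0  00110010100001010101000→0 (0)
  1  01100101000010101010000→0 (1)
  2  11001010000101010100001→1 (1)
  3  10010100001010101000011→1 (0)
  4  00101000010101010000110→0 (0)
  5  01010000101010100001100→0 (0)
  6  10100001010101000011000→1 (1)
  7  01000010101010000110001→0 (0)
  8  10000101010100001100010→1 (0)
  9  00001010101000011000100→0 (0)
 10  00010101010000110001000→0 (1)
 11  00101010100001100010001→0 (0)
 12  01010101000011000100010→0 (1)
 13  10101010000110001000101→1 (1)
 14  01010100001100010001011→0 (1)
 15  10101000011000100010111→1 (1)
 16  01010000110001000101111→0 (0)
 17  10100001100010001011110→1 (1)
 18  01000011000100010111101→0 (0)
 19  10000110001000101111010→1 (0)
 20  00001100010001011110100→0 (1)
 21  00011000100010111101001→0 (0)
 22  00110001000101111010010→0 (0)
 23  01100010001011110100100→0 (0)
 24  11000100010111101001000→1 (0)
 25  10001000101111010010000→1 (1)
 26  00010001011110100100001→0 (0)
 27  00100010111101001000010→0 (0)
 28  01000101111010010000100→0 (1)
 29  10001011110100100001001→1 (1)
 30  00010111101001000010011→0 (1)
 31  00101111010010000100111→0 (1)
 32  01011110100100001001111→0 (1)
 33  10111101001000010011111→1 (0)
 34  01111010010000100111110→0 (0)
 35  11110100100001001111100→1 (0)
 36  11101001000010011111000→1 (1)
 37  11010010000100111110001→1 (1)
 38  10100100001001111100011→1 (0)
 39  01001000010011111000110→0 (0)
 40  10010000100111110001100→1 (1)
 41  00100001001111100011001→0 (0)
 42  01000010011111000110010→0 (0)
 43  10000100111110001100100→1 (0)
 44  00001001111100011001000→0 (0)
 45  00010011111000110010000→0 (0)
 46  00100111110001100100000→0 (1)
 47  01001111100011001000001→0 (1)
 48  10011111000110010000011→1 (0)
 49  00111110001100100000110→0 (1)
 50  01111100011001000001101→0 (1)
 51  11111000110010000011011→1 (1)
 52  11110001100100000110111→1 (1)
 53  11100011001000001101111→1 (1)
 54  11000110010000011011111→1 (0)
 55  10001100100000110111110→1 (0)
 56  00011001000001101111100→0 (0)
 57  00110010000011011111000→0 (0)
 58  01100100000110111110000→0 (1)
 59  11001000001101111100001→1 (1)
 60  10010000011011111000011→1 (1)
 61  00100000110111110000111→0 (0)
 62  01000001101111100001110→0 (0)
 63  10000011011111000011100→1 (1)
 64  00000110111110000111001→0 (1)
 65  00001101111100001110011→0 (1)
 66  00011011111000011100111→0 (0)
 67  00110111110000111001110→0 (1)
 68  01101111100001110011101→0 (1)
 69  11011111000011100111011→1 (0)
 70  10111110000111001110110→1 (0)
 71  01111100001110011101100→0 (1)
 72  11111000011100111011001→1 (1)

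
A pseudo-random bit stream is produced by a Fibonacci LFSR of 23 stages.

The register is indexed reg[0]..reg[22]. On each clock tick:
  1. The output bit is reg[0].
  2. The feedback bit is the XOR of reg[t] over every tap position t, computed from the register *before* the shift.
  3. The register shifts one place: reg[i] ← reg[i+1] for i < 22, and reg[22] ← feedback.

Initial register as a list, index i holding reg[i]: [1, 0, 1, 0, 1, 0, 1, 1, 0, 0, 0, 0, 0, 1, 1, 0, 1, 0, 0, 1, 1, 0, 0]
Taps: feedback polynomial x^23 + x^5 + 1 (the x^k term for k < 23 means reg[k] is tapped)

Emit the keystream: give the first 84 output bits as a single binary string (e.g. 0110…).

step | reg (before) | out | fb
   0 | 10101011000001101001100 | 1 | 1
   1 | 01010110000011010011001 | 0 | 1
   2 | 10101100000110100110011 | 1 | 0
   3 | 01011000001101001100110 | 0 | 0
   4 | 10110000011010011001100 | 1 | 1
   5 | 01100000110100110011001 | 0 | 0
   6 | 11000001101001100110010 | 1 | 1
   7 | 10000011010011001100101 | 1 | 1
   8 | 00000110100110011001011 | 0 | 1
   9 | 00001101001100110010111 | 0 | 1
  10 | 00011010011001100101111 | 0 | 0
  11 | 00110100110011001011110 | 0 | 1
  12 | 01101001100110010111101 | 0 | 0
  13 | 11010011001100101111010 | 1 | 1
  14 | 10100110011001011110101 | 1 | 0
  15 | 01001100110010111101010 | 0 | 1
  16 | 10011001100101111010101 | 1 | 1
  17 | 00110011001011110101011 | 0 | 0
  18 | 01100110010111101010110 | 0 | 1
  19 | 11001100101111010101101 | 1 | 0
  20 | 10011001011110101011010 | 1 | 1
  21 | 00110010111101010110101 | 0 | 0
  22 | 01100101111010101101010 | 0 | 1
  23 | 11001011110101011010101 | 1 | 1
  24 | 10010111101010110101011 | 1 | 0
  25 | 00101111010101101010110 | 0 | 1
  26 | 01011110101011010101101 | 0 | 1
  27 | 10111101010110101011011 | 1 | 0
  28 | 01111010101101010110110 | 0 | 0
  29 | 11110101011010101101100 | 1 | 0
  30 | 11101010110101011011000 | 1 | 1
  31 | 11010101101010110110001 | 1 | 0
  32 | 10101011010101101100010 | 1 | 1
  33 | 01010110101011011000101 | 0 | 1
  34 | 10101101010110110001011 | 1 | 0
  35 | 01011010101101100010110 | 0 | 0
  36 | 10110101011011000101100 | 1 | 0
  37 | 01101010110110001011000 | 0 | 0
  38 | 11010101101100010110000 | 1 | 0
  39 | 10101011011000101100000 | 1 | 1
  40 | 01010110110001011000001 | 0 | 1
  41 | 10101101100010110000011 | 1 | 0
  42 | 01011011000101100000110 | 0 | 0
  43 | 10110110001011000001100 | 1 | 0
  44 | 01101100010110000011000 | 0 | 1
  45 | 11011000101100000110001 | 1 | 1
  46 | 10110001011000001100011 | 1 | 1
  47 | 01100010110000011000111 | 0 | 0
  48 | 11000101100000110001110 | 1 | 0
  49 | 10001011000001100011100 | 1 | 1
  50 | 00010110000011000111001 | 0 | 1
  51 | 00101100000110001110011 | 0 | 1
  52 | 01011000001100011100111 | 0 | 0
  53 | 10110000011000111001110 | 1 | 1
  54 | 01100000110001110011101 | 0 | 0
  55 | 11000001100011100111010 | 1 | 1
  56 | 10000011000111001110101 | 1 | 1
  57 | 00000110001110011101011 | 0 | 1
  58 | 00001100011100111010111 | 0 | 1
  59 | 00011000111001110101111 | 0 | 0
  60 | 00110001110011101011110 | 0 | 0
  61 | 01100011100111010111100 | 0 | 0
  62 | 11000111001110101111000 | 1 | 0
  63 | 10001110011101011110000 | 1 | 0
  64 | 00011100111010111100000 | 0 | 1
  65 | 00111001110101111000001 | 0 | 0
  66 | 01110011101011110000010 | 0 | 0
  67 | 11100111010111100000100 | 1 | 0
  68 | 11001110101111000001000 | 1 | 0
  69 | 10011101011110000010000 | 1 | 0
  70 | 00111010111100000100000 | 0 | 0
  71 | 01110101111000001000000 | 0 | 1
  72 | 11101011110000010000001 | 1 | 1
  73 | 11010111100000100000011 | 1 | 0
  74 | 10101111000001000000110 | 1 | 0
  75 | 01011110000010000001100 | 0 | 1
  76 | 10111100000100000011001 | 1 | 0
  77 | 01111000001000000110010 | 0 | 0
  78 | 11110000010000001100100 | 1 | 1
  79 | 11100000100000011001001 | 1 | 1
  80 | 11000001000000110010011 | 1 | 1
  81 | 10000010000001100100111 | 1 | 1
  82 | 00000100000011001001111 | 0 | 1
  83 | 00001000000110010011111 | 0 | 0

101010110000011010011001100101111010101101010110110001011000001100011100111010111100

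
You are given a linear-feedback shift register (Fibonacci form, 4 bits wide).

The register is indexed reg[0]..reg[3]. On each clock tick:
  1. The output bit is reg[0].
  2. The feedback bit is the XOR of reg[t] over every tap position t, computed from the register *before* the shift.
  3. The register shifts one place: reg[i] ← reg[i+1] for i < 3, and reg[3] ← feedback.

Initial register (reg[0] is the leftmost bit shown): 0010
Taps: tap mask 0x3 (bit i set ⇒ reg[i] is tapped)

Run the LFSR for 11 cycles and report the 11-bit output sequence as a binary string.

step | reg (before) | out | fb
   0 | 0010 | 0 | 0
   1 | 0100 | 0 | 1
   2 | 1001 | 1 | 1
   3 | 0011 | 0 | 0
   4 | 0110 | 0 | 1
   5 | 1101 | 1 | 0
   6 | 1010 | 1 | 1
   7 | 0101 | 0 | 1
   8 | 1011 | 1 | 1
   9 | 0111 | 0 | 1
  10 | 1111 | 1 | 0

00100110101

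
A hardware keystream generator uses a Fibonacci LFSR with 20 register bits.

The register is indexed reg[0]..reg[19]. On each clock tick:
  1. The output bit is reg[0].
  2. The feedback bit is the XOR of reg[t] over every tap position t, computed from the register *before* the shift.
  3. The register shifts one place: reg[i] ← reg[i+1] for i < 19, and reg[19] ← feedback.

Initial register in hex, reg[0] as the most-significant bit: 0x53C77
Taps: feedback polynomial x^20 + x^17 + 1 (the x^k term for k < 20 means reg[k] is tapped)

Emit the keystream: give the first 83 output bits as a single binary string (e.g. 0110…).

01010011110001110111101001110010001100011001010110010001001111101000100000010001110

k : reg_k → out_k, fb_k
0: 01010011110001110111 → 0, fb=1
1: 10100111100011101111 → 1, fb=0
2: 01001111000111011110 → 0, fb=1
3: 10011110001110111101 → 1, fb=0
4: 00111100011101111010 → 0, fb=0
5: 01111000111011110100 → 0, fb=1
6: 11110001110111101001 → 1, fb=1
7: 11100011101111010011 → 1, fb=1
8: 11000111011110100111 → 1, fb=0
9: 10001110111101001110 → 1, fb=0
10: 00011101111010011100 → 0, fb=1
11: 00111011110100111001 → 0, fb=0
12: 01110111101001110010 → 0, fb=0
13: 11101111010011100100 → 1, fb=0
14: 11011110100111001000 → 1, fb=1
15: 10111101001110010001 → 1, fb=1
16: 01111010011100100011 → 0, fb=0
17: 11110100111001000110 → 1, fb=0
18: 11101001110010001100 → 1, fb=0
19: 11010011100100011000 → 1, fb=1
20: 10100111001000110001 → 1, fb=1
21: 01001110010001100011 → 0, fb=0
22: 10011100100011000110 → 1, fb=0
23: 00111001000110001100 → 0, fb=1
24: 01110010001100011001 → 0, fb=0
25: 11100100011000110010 → 1, fb=1
26: 11001000110001100101 → 1, fb=0
27: 10010001100011001010 → 1, fb=1
28: 00100011000110010101 → 0, fb=1
29: 01000110001100101011 → 0, fb=0
30: 10001100011001010110 → 1, fb=0
31: 00011000110010101100 → 0, fb=1
32: 00110001100101011001 → 0, fb=0
33: 01100011001010110010 → 0, fb=0
34: 11000110010101100100 → 1, fb=0
35: 10001100101011001000 → 1, fb=1
36: 00011001010110010001 → 0, fb=0
37: 00110010101100100010 → 0, fb=0
38: 01100101011001000100 → 0, fb=1
39: 11001010110010001001 → 1, fb=1
40: 10010101100100010011 → 1, fb=1
41: 00101011001000100111 → 0, fb=1
42: 01010110010001001111 → 0, fb=1
43: 10101100100010011111 → 1, fb=0
44: 01011001000100111110 → 0, fb=1
45: 10110010001001111101 → 1, fb=0
46: 01100100010011111010 → 0, fb=0
47: 11001000100111110100 → 1, fb=0
48: 10010001001111101000 → 1, fb=1
49: 00100010011111010001 → 0, fb=0
50: 01000100111110100010 → 0, fb=0
51: 10001001111101000100 → 1, fb=0
52: 00010011111010001000 → 0, fb=0
53: 00100111110100010000 → 0, fb=0
54: 01001111101000100000 → 0, fb=0
55: 10011111010001000000 → 1, fb=1
56: 00111110100010000001 → 0, fb=0
57: 01111101000100000010 → 0, fb=0
58: 11111010001000000100 → 1, fb=0
59: 11110100010000001000 → 1, fb=1
60: 11101000100000010001 → 1, fb=1
61: 11010001000000100011 → 1, fb=1
62: 10100010000001000111 → 1, fb=0
63: 01000100000010001110 → 0, fb=1
64: 10001000000100011101 → 1, fb=0
65: 00010000001000111010 → 0, fb=0
66: 00100000010001110100 → 0, fb=1
67: 01000000100011101001 → 0, fb=0
68: 10000001000111010010 → 1, fb=1
69: 00000010001110100101 → 0, fb=1
70: 00000100011101001011 → 0, fb=0
71: 00001000111010010110 → 0, fb=1
72: 00010001110100101101 → 0, fb=1
73: 00100011101001011011 → 0, fb=0
74: 01000111010010110110 → 0, fb=1
75: 10001110100101101101 → 1, fb=0
76: 00011101001011011010 → 0, fb=0
77: 00111010010110110100 → 0, fb=1
78: 01110100101101101001 → 0, fb=0
79: 11101001011011010010 → 1, fb=1
80: 11010010110110100101 → 1, fb=0
81: 10100101101101001010 → 1, fb=1
82: 01001011011010010101 → 0, fb=1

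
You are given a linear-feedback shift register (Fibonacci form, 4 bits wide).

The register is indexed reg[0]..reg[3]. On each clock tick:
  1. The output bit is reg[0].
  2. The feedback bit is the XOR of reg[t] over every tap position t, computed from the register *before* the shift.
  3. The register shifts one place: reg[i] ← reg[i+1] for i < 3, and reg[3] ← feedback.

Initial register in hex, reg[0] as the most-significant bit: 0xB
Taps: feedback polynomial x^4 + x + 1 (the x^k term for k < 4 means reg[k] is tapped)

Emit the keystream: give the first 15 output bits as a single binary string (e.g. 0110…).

101111000100110

tick  register→output (feedback)
  0  1011→1 (1)
  1  0111→0 (1)
  2  1111→1 (0)
  3  1110→1 (0)
  4  1100→1 (0)
  5  1000→1 (1)
  6  0001→0 (0)
  7  0010→0 (0)
  8  0100→0 (1)
  9  1001→1 (1)
 10  0011→0 (0)
 11  0110→0 (1)
 12  1101→1 (0)
 13  1010→1 (1)
 14  0101→0 (1)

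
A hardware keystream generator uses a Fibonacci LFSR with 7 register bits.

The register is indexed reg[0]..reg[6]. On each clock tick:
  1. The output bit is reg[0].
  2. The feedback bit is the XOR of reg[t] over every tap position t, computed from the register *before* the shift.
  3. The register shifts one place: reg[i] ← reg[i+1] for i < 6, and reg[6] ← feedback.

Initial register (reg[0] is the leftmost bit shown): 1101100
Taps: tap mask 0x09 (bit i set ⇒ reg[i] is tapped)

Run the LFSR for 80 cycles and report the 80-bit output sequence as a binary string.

11011000001100110101001110011110110100001010101111101001010001101110001111111000

tick  register→output (feedback)
  0  1101100→1 (0)
  1  1011000→1 (0)
  2  0110000→0 (0)
  3  1100000→1 (1)
  4  1000001→1 (1)
  5  0000011→0 (0)
  6  0000110→0 (0)
  7  0001100→0 (1)
  8  0011001→0 (1)
  9  0110011→0 (0)
 10  1100110→1 (1)
 11  1001101→1 (0)
 12  0011010→0 (1)
 13  0110101→0 (0)
 14  1101010→1 (0)
 15  1010100→1 (1)
 16  0101001→0 (1)
 17  1010011→1 (1)
 18  0100111→0 (0)
 19  1001110→1 (0)
 20  0011100→0 (1)
 21  0111001→0 (1)
 22  1110011→1 (1)
 23  1100111→1 (1)
 24  1001111→1 (0)
 25  0011110→0 (1)
 26  0111101→0 (1)
 27  1111011→1 (0)
 28  1110110→1 (1)
 29  1101101→1 (0)
 30  1011010→1 (0)
 31  0110100→0 (0)
 32  1101000→1 (0)
 33  1010000→1 (1)
 34  0100001→0 (0)
 35  1000010→1 (1)
 36  0000101→0 (0)
 37  0001010→0 (1)
 38  0010101→0 (0)
 39  0101010→0 (1)
 40  1010101→1 (1)
 41  0101011→0 (1)
 42  1010111→1 (1)
 43  0101111→0 (1)
 44  1011111→1 (0)
 45  0111110→0 (1)
 46  1111101→1 (0)
 47  1111010→1 (0)
 48  1110100→1 (1)
 49  1101001→1 (0)
 50  1010010→1 (1)
 51  0100101→0 (0)
 52  1001010→1 (0)
 53  0010100→0 (0)
 54  0101000→0 (1)
 55  1010001→1 (1)
 56  0100011→0 (0)
 57  1000110→1 (1)
 58  0001101→0 (1)
 59  0011011→0 (1)
 60  0110111→0 (0)
 61  1101110→1 (0)
 62  1011100→1 (0)
 63  0111000→0 (1)
 64  1110001→1 (1)
 65  1100011→1 (1)
 66  1000111→1 (1)
 67  0001111→0 (1)
 68  0011111→0 (1)
 69  0111111→0 (1)
 70  1111111→1 (0)
 71  1111110→1 (0)
 72  1111100→1 (0)
 73  1111000→1 (0)
 74  1110000→1 (1)
 75  1100001→1 (1)
 76  1000011→1 (1)
 77  0000111→0 (0)
 78  0001110→0 (1)
 79  0011101→0 (1)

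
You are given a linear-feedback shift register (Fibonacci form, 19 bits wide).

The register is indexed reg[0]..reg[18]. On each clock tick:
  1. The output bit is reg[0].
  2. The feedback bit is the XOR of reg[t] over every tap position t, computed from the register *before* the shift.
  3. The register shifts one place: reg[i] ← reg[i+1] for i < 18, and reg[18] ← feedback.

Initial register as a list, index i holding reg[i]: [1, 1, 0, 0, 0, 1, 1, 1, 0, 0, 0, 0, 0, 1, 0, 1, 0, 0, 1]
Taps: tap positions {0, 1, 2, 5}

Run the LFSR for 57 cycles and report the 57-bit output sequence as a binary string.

110001110000010100110110101101111010101011111110011000010

step | reg (before) | out | fb
   0 | 1100011100000101001 | 1 | 1
   1 | 1000111000001010011 | 1 | 0
   2 | 0001110000010100110 | 0 | 1
   3 | 0011100000101001101 | 0 | 1
   4 | 0111000001010011011 | 0 | 0
   5 | 1110000010100110110 | 1 | 1
   6 | 1100000101001101101 | 1 | 0
   7 | 1000001010011011010 | 1 | 1
   8 | 0000010100110110101 | 0 | 1
   9 | 0000101001101101011 | 0 | 0
  10 | 0001010011011010110 | 0 | 1
  11 | 0010100110110101101 | 0 | 1
  12 | 0101001101101011011 | 0 | 1
  13 | 1010011011010110111 | 1 | 1
  14 | 0100110110101101111 | 0 | 0
  15 | 1001101101011011110 | 1 | 1
  16 | 0011011010110111101 | 0 | 0
  17 | 0110110101101111010 | 0 | 1
  18 | 1101101011011110101 | 1 | 0
  19 | 1011010110111101010 | 1 | 1
  20 | 0110101101111010101 | 0 | 0
  21 | 1101011011110101010 | 1 | 1
  22 | 1010110111101010101 | 1 | 1
  23 | 0101101111010101011 | 0 | 1
  24 | 1011011110101010111 | 1 | 1
  25 | 0110111101010101111 | 0 | 1
  26 | 1101111010101011111 | 1 | 1
  27 | 1011110101010111111 | 1 | 1
  28 | 0111101010101111111 | 0 | 0
  29 | 1111010101011111110 | 1 | 0
  30 | 1110101010111111100 | 1 | 1
  31 | 1101010101111111001 | 1 | 1
  32 | 1010101011111110011 | 1 | 0
  33 | 0101010111111100110 | 0 | 0
  34 | 1010101111111001100 | 1 | 0
  35 | 0101011111110011000 | 0 | 0
  36 | 1010111111100110000 | 1 | 1
  37 | 0101111111001100001 | 0 | 0
  38 | 1011111110011000010 | 1 | 1
  39 | 0111111100110000101 | 0 | 1
  40 | 1111111001100001011 | 1 | 0
  41 | 1111110011000010110 | 1 | 0
  42 | 1111100110000101100 | 1 | 1
  43 | 1111001100001011001 | 1 | 1
  44 | 1110011000010110011 | 1 | 0
  45 | 1100110000101100110 | 1 | 1
  46 | 1001100001011001101 | 1 | 1
  47 | 0011000010110011011 | 0 | 1
  48 | 0110000101100110111 | 0 | 0
  49 | 1100001011001101110 | 1 | 0
  50 | 1000010110011011100 | 1 | 0
  51 | 0000101100110111000 | 0 | 0
  52 | 0001011001101110000 | 0 | 1
  53 | 0010110011011100001 | 0 | 0
  54 | 0101100110111000010 | 0 | 1
  55 | 1011001101110000101 | 1 | 0
  56 | 0110011011100001010 | 0 | 1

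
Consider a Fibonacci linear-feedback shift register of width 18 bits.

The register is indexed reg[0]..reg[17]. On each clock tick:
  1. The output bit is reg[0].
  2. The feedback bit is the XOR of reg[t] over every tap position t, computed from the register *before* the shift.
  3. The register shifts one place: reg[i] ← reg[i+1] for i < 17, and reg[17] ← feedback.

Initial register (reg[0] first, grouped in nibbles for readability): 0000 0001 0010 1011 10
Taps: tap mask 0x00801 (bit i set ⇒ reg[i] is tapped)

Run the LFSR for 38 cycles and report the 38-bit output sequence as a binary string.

00000001001010111001011101100100001011

step | reg (before) | out | fb
   0 | 000000010010101110 | 0 | 0
   1 | 000000100101011100 | 0 | 1
   2 | 000001001010111001 | 0 | 0
   3 | 000010010101110010 | 0 | 1
   4 | 000100101011100101 | 0 | 1
   5 | 001001010111001011 | 0 | 1
   6 | 010010101110010111 | 0 | 0
   7 | 100101011100101110 | 1 | 1
   8 | 001010111001011101 | 0 | 1
   9 | 010101110010111011 | 0 | 0
  10 | 101011100101110110 | 1 | 0
  11 | 010111001011101100 | 0 | 1
  12 | 101110010111011001 | 1 | 0
  13 | 011100101110110010 | 0 | 0
  14 | 111001011101100100 | 1 | 0
  15 | 110010111011001000 | 1 | 0
  16 | 100101110110010000 | 1 | 1
  17 | 001011101100100001 | 0 | 0
  18 | 010111011001000010 | 0 | 1
  19 | 101110110010000101 | 1 | 1
  20 | 011101100100001011 | 0 | 0
  21 | 111011001000010110 | 1 | 1
  22 | 110110010000101101 | 1 | 1
  23 | 101100100001011011 | 1 | 0
  24 | 011001000010110110 | 0 | 0
  25 | 110010000101101100 | 1 | 0
  26 | 100100001011011000 | 1 | 0
  27 | 001000010110110000 | 0 | 0
  28 | 010000101101100000 | 0 | 1
  29 | 100001011011000001 | 1 | 0
  30 | 000010110110000010 | 0 | 0
  31 | 000101101100000100 | 0 | 0
  32 | 001011011000001000 | 0 | 0
  33 | 010110110000010000 | 0 | 0
  34 | 101101100000100000 | 1 | 1
  35 | 011011000001000001 | 0 | 1
  36 | 110110000010000011 | 1 | 1
  37 | 101100000100000111 | 1 | 1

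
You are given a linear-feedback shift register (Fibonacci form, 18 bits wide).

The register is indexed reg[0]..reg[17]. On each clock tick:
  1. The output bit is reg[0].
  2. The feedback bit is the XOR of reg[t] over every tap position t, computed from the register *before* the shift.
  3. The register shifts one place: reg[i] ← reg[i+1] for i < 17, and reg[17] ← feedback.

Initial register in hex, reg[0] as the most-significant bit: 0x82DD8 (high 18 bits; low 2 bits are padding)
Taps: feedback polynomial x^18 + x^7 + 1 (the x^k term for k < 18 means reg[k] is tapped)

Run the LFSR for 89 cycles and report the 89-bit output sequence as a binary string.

step | reg (before) | out | fb
   0 | 100000101101110110 | 1 | 1
   1 | 000001011011101101 | 0 | 1
   2 | 000010110111011011 | 0 | 1
   3 | 000101101110110111 | 0 | 0
   4 | 001011011101101110 | 0 | 1
   5 | 010110111011011101 | 0 | 1
   6 | 101101110110111011 | 1 | 0
   7 | 011011101101110110 | 0 | 0
   8 | 110111011011101100 | 1 | 0
   9 | 101110110111011000 | 1 | 0
  10 | 011101101110110000 | 0 | 0
  11 | 111011011101100000 | 1 | 0
  12 | 110110111011000000 | 1 | 0
  13 | 101101110110000000 | 1 | 0
  14 | 011011101100000000 | 0 | 0
  15 | 110111011000000000 | 1 | 0
  16 | 101110110000000000 | 1 | 0
  17 | 011101100000000000 | 0 | 0
  18 | 111011000000000000 | 1 | 1
  19 | 110110000000000001 | 1 | 1
  20 | 101100000000000011 | 1 | 1
  21 | 011000000000000111 | 0 | 0
  22 | 110000000000001110 | 1 | 1
  23 | 100000000000011101 | 1 | 1
  24 | 000000000000111011 | 0 | 0
  25 | 000000000001110110 | 0 | 0
  26 | 000000000011101100 | 0 | 0
  27 | 000000000111011000 | 0 | 0
  28 | 000000001110110000 | 0 | 0
  29 | 000000011101100000 | 0 | 1
  30 | 000000111011000001 | 0 | 1
  31 | 000001110110000011 | 0 | 1
  32 | 000011101100000111 | 0 | 0
  33 | 000111011000001110 | 0 | 1
  34 | 001110110000011101 | 0 | 1
  35 | 011101100000111011 | 0 | 0
  36 | 111011000001110110 | 1 | 1
  37 | 110110000011101101 | 1 | 1
  38 | 101100000111011011 | 1 | 1
  39 | 011000001110110111 | 0 | 0
  40 | 110000011101101110 | 1 | 0
  41 | 100000111011011100 | 1 | 0
  42 | 000001110110111000 | 0 | 1
  43 | 000011101101110001 | 0 | 0
  44 | 000111011011100010 | 0 | 1
  45 | 001110110111000101 | 0 | 1
  46 | 011101101110001011 | 0 | 0
  47 | 111011011100010110 | 1 | 0
  48 | 110110111000101100 | 1 | 0
  49 | 101101110001011000 | 1 | 0
  50 | 011011100010110000 | 0 | 0
  51 | 110111000101100000 | 1 | 1
  52 | 101110001011000001 | 1 | 1
  53 | 011100010110000011 | 0 | 1
  54 | 111000101100000111 | 1 | 1
  55 | 110001011000001111 | 1 | 0
  56 | 100010110000011110 | 1 | 0
  57 | 000101100000111100 | 0 | 0
  58 | 001011000001111000 | 0 | 0
  59 | 010110000011110000 | 0 | 0
  60 | 101100000111100000 | 1 | 1
  61 | 011000001111000001 | 0 | 0
  62 | 110000011110000010 | 1 | 0
  63 | 100000111100000100 | 1 | 0
  64 | 000001111000001000 | 0 | 1
  65 | 000011110000010001 | 0 | 1
  66 | 000111100000100011 | 0 | 0
  67 | 001111000001000110 | 0 | 0
  68 | 011110000010001100 | 0 | 0
  69 | 111100000100011000 | 1 | 1
  70 | 111000001000110001 | 1 | 1
  71 | 110000010001100011 | 1 | 0
  72 | 100000100011000110 | 1 | 1
  73 | 000001000110001101 | 0 | 0
  74 | 000010001100011010 | 0 | 0
  75 | 000100011000110100 | 0 | 1
  76 | 001000110001101001 | 0 | 1
  77 | 010001100011010011 | 0 | 0
  78 | 100011000110100110 | 1 | 1
  79 | 000110001101001101 | 0 | 0
  80 | 001100011010011010 | 0 | 1
  81 | 011000110100110101 | 0 | 1
  82 | 110001101001101011 | 1 | 1
  83 | 100011010011010111 | 1 | 0
  84 | 000110100110101110 | 0 | 0
  85 | 001101001101011100 | 0 | 0
  86 | 011010011010111000 | 0 | 1
  87 | 110100110101110001 | 1 | 0
  88 | 101001101011100010 | 1 | 1

10000010110111011011101100000000000011101100000111011011100010110000011110000010001100011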